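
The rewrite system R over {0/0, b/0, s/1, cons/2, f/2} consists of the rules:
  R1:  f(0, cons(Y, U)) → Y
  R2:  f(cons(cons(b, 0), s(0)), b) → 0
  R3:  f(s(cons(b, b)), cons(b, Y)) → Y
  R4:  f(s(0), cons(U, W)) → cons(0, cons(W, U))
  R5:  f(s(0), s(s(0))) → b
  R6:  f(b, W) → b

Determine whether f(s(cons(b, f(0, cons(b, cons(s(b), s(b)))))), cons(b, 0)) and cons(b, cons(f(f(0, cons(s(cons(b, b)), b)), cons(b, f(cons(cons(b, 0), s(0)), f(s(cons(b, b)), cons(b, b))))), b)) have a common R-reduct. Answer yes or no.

no — NF(t₁) = 0, NF(t₂) = cons(b, cons(0, b))

Reduce t₁ = f(s(cons(b, f(0, cons(b, cons(s(b), s(b)))))), cons(b, 0)):
1. f(s(cons(b, f(0, cons(b, cons(s(b), s(b)))))), cons(b, 0))  →  f(s(cons(b, b)), cons(b, 0))   [R1 at 1.1.2]
2. f(s(cons(b, b)), cons(b, 0))  →  0   [R3 at ε]

Reduce t₂ = cons(b, cons(f(f(0, cons(s(cons(b, b)), b)), cons(b, f(cons(cons(b, 0), s(0)), f(s(cons(b, b)), cons(b, b))))), b)):
1. cons(b, cons(f(f(0, cons(s(cons(b, b)), b)), cons(b, f(cons(cons(b, 0), s(0)), f(s(cons(b, b)), cons(b, b))))), b))  →  cons(b, cons(f(s(cons(b, b)), cons(b, f(cons(cons(b, 0), s(0)), f(s(cons(b, b)), cons(b, b))))), b))   [R1 at 2.1.1]
2. cons(b, cons(f(s(cons(b, b)), cons(b, f(cons(cons(b, 0), s(0)), f(s(cons(b, b)), cons(b, b))))), b))  →  cons(b, cons(f(cons(cons(b, 0), s(0)), f(s(cons(b, b)), cons(b, b))), b))   [R3 at 2.1]
3. cons(b, cons(f(cons(cons(b, 0), s(0)), f(s(cons(b, b)), cons(b, b))), b))  →  cons(b, cons(f(cons(cons(b, 0), s(0)), b), b))   [R3 at 2.1.2]
4. cons(b, cons(f(cons(cons(b, 0), s(0)), b), b))  →  cons(b, cons(0, b))   [R2 at 2.1]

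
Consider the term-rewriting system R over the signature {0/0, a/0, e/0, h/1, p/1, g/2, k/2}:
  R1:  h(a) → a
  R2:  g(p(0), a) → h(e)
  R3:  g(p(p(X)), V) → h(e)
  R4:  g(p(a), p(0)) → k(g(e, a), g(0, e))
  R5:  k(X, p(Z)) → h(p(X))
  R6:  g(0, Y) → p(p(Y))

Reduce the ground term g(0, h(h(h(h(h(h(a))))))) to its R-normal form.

1. g(0, h(h(h(h(h(h(a)))))))  →  p(p(h(h(h(h(h(h(a))))))))   [R6 at ε]
2. p(p(h(h(h(h(h(h(a))))))))  →  p(p(h(h(h(h(h(a)))))))   [R1 at 1.1.1.1.1.1.1]
3. p(p(h(h(h(h(h(a)))))))  →  p(p(h(h(h(h(a))))))   [R1 at 1.1.1.1.1.1]
4. p(p(h(h(h(h(a))))))  →  p(p(h(h(h(a)))))   [R1 at 1.1.1.1.1]
5. p(p(h(h(h(a)))))  →  p(p(h(h(a))))   [R1 at 1.1.1.1]
6. p(p(h(h(a))))  →  p(p(h(a)))   [R1 at 1.1.1]
7. p(p(h(a)))  →  p(p(a))   [R1 at 1.1]

p(p(a))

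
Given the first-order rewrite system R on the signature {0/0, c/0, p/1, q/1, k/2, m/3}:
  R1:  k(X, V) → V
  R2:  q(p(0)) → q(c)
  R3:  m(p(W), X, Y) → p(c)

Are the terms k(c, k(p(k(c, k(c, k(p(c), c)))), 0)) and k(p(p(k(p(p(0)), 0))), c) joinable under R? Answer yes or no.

Reduce t₁ = k(c, k(p(k(c, k(c, k(p(c), c)))), 0)):
1. k(c, k(p(k(c, k(c, k(p(c), c)))), 0))  →  k(p(k(c, k(c, k(p(c), c)))), 0)   [R1 at ε]
2. k(p(k(c, k(c, k(p(c), c)))), 0)  →  0   [R1 at ε]

Reduce t₂ = k(p(p(k(p(p(0)), 0))), c):
1. k(p(p(k(p(p(0)), 0))), c)  →  c   [R1 at ε]

no — NF(t₁) = 0, NF(t₂) = c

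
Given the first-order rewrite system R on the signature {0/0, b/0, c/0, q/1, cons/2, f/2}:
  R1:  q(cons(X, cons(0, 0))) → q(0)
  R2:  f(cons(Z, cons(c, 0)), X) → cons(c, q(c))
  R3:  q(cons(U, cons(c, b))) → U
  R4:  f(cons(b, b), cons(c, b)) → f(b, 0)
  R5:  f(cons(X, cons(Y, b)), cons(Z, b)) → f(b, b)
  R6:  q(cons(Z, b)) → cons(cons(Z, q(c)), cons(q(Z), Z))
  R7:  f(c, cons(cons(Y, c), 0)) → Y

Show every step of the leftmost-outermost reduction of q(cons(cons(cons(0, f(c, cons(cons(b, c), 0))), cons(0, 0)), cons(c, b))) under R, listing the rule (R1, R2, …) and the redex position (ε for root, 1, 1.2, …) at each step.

1. q(cons(cons(cons(0, f(c, cons(cons(b, c), 0))), cons(0, 0)), cons(c, b)))  →  cons(cons(0, f(c, cons(cons(b, c), 0))), cons(0, 0))   [R3 at ε]
2. cons(cons(0, f(c, cons(cons(b, c), 0))), cons(0, 0))  →  cons(cons(0, b), cons(0, 0))   [R7 at 1.2]

cons(cons(0, b), cons(0, 0))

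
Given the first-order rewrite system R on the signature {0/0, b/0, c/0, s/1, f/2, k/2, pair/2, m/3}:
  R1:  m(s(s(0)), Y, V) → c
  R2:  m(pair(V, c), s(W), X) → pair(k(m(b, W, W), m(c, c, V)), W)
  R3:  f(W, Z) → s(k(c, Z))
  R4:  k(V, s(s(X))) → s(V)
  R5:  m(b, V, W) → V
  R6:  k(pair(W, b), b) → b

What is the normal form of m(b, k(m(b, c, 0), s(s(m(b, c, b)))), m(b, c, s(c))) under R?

1. m(b, k(m(b, c, 0), s(s(m(b, c, b)))), m(b, c, s(c)))  →  k(m(b, c, 0), s(s(m(b, c, b))))   [R5 at ε]
2. k(m(b, c, 0), s(s(m(b, c, b))))  →  s(m(b, c, 0))   [R4 at ε]
3. s(m(b, c, 0))  →  s(c)   [R5 at 1]

s(c)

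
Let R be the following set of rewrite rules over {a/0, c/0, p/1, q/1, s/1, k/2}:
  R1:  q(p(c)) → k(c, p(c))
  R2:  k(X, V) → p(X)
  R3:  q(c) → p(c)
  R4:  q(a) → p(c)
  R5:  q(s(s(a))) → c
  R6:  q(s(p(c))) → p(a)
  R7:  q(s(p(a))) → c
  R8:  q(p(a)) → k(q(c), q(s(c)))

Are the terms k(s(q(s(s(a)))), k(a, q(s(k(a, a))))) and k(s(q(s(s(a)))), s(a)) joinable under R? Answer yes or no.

Reduce t₁ = k(s(q(s(s(a)))), k(a, q(s(k(a, a))))):
1. k(s(q(s(s(a)))), k(a, q(s(k(a, a)))))  →  p(s(q(s(s(a)))))   [R2 at ε]
2. p(s(q(s(s(a)))))  →  p(s(c))   [R5 at 1.1]

Reduce t₂ = k(s(q(s(s(a)))), s(a)):
1. k(s(q(s(s(a)))), s(a))  →  p(s(q(s(s(a)))))   [R2 at ε]
2. p(s(q(s(s(a)))))  →  p(s(c))   [R5 at 1.1]

yes — NF(t₁) = p(s(c)), NF(t₂) = p(s(c))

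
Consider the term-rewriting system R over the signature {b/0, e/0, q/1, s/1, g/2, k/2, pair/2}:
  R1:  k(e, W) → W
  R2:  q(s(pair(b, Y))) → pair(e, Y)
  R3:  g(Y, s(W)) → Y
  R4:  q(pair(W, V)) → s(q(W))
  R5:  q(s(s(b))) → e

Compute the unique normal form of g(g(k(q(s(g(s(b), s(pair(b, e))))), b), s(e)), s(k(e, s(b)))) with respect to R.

1. g(g(k(q(s(g(s(b), s(pair(b, e))))), b), s(e)), s(k(e, s(b))))  →  g(k(q(s(g(s(b), s(pair(b, e))))), b), s(e))   [R3 at ε]
2. g(k(q(s(g(s(b), s(pair(b, e))))), b), s(e))  →  k(q(s(g(s(b), s(pair(b, e))))), b)   [R3 at ε]
3. k(q(s(g(s(b), s(pair(b, e))))), b)  →  k(q(s(s(b))), b)   [R3 at 1.1.1]
4. k(q(s(s(b))), b)  →  k(e, b)   [R5 at 1]
5. k(e, b)  →  b   [R1 at ε]

b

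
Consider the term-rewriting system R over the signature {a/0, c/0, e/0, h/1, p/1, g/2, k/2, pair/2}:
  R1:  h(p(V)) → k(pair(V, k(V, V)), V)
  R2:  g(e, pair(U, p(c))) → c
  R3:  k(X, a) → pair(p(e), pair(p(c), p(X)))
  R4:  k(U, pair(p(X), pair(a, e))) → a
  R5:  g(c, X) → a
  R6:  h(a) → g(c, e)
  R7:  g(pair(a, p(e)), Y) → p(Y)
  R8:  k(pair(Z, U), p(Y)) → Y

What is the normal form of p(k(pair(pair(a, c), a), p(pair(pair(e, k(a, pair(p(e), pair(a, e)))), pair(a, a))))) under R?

p(pair(pair(e, a), pair(a, a)))

1. p(k(pair(pair(a, c), a), p(pair(pair(e, k(a, pair(p(e), pair(a, e)))), pair(a, a)))))  →  p(pair(pair(e, k(a, pair(p(e), pair(a, e)))), pair(a, a)))   [R8 at 1]
2. p(pair(pair(e, k(a, pair(p(e), pair(a, e)))), pair(a, a)))  →  p(pair(pair(e, a), pair(a, a)))   [R4 at 1.1.2]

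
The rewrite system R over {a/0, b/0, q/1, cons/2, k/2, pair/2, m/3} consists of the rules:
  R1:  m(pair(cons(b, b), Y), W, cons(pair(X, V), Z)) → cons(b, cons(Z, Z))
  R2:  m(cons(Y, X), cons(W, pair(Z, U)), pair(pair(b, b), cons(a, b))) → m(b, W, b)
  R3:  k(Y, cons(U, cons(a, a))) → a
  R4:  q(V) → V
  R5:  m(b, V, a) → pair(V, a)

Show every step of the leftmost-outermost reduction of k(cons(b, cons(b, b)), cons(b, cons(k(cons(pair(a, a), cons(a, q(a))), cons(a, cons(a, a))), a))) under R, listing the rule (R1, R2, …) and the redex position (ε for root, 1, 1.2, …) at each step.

a

1. k(cons(b, cons(b, b)), cons(b, cons(k(cons(pair(a, a), cons(a, q(a))), cons(a, cons(a, a))), a)))  →  k(cons(b, cons(b, b)), cons(b, cons(a, a)))   [R3 at 2.2.1]
2. k(cons(b, cons(b, b)), cons(b, cons(a, a)))  →  a   [R3 at ε]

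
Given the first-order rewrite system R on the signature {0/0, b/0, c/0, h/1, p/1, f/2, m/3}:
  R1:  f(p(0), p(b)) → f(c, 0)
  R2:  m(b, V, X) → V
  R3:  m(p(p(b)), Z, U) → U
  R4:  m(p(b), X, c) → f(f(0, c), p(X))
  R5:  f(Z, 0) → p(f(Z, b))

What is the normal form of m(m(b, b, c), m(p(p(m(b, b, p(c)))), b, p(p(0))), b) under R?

1. m(m(b, b, c), m(p(p(m(b, b, p(c)))), b, p(p(0))), b)  →  m(b, m(p(p(m(b, b, p(c)))), b, p(p(0))), b)   [R2 at 1]
2. m(b, m(p(p(m(b, b, p(c)))), b, p(p(0))), b)  →  m(p(p(m(b, b, p(c)))), b, p(p(0)))   [R2 at ε]
3. m(p(p(m(b, b, p(c)))), b, p(p(0)))  →  m(p(p(b)), b, p(p(0)))   [R2 at 1.1.1]
4. m(p(p(b)), b, p(p(0)))  →  p(p(0))   [R3 at ε]

p(p(0))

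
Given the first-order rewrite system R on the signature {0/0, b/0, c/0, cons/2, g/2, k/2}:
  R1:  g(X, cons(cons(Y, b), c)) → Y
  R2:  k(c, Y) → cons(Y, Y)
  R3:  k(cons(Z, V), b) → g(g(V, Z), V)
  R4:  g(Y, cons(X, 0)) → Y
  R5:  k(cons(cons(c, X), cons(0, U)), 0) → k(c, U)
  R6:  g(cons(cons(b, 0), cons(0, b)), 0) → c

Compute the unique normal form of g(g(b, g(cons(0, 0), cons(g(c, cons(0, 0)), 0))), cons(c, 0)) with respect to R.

b

1. g(g(b, g(cons(0, 0), cons(g(c, cons(0, 0)), 0))), cons(c, 0))  →  g(b, g(cons(0, 0), cons(g(c, cons(0, 0)), 0)))   [R4 at ε]
2. g(b, g(cons(0, 0), cons(g(c, cons(0, 0)), 0)))  →  g(b, cons(0, 0))   [R4 at 2]
3. g(b, cons(0, 0))  →  b   [R4 at ε]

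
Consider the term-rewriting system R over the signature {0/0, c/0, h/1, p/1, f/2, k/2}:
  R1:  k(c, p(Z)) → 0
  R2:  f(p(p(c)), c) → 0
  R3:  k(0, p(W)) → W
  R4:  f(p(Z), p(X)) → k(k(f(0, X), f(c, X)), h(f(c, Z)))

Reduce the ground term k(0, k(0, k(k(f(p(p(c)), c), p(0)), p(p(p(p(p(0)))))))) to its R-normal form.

1. k(0, k(0, k(k(f(p(p(c)), c), p(0)), p(p(p(p(p(0))))))))  →  k(0, k(0, k(k(0, p(0)), p(p(p(p(p(0))))))))   [R2 at 2.2.1.1]
2. k(0, k(0, k(k(0, p(0)), p(p(p(p(p(0))))))))  →  k(0, k(0, k(0, p(p(p(p(p(0))))))))   [R3 at 2.2.1]
3. k(0, k(0, k(0, p(p(p(p(p(0))))))))  →  k(0, k(0, p(p(p(p(0))))))   [R3 at 2.2]
4. k(0, k(0, p(p(p(p(0))))))  →  k(0, p(p(p(0))))   [R3 at 2]
5. k(0, p(p(p(0))))  →  p(p(0))   [R3 at ε]

p(p(0))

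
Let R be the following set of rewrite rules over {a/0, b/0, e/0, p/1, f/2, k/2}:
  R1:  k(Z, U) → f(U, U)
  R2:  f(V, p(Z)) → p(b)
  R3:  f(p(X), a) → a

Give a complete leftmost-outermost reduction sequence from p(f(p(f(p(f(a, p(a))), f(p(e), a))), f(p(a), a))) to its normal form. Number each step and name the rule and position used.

p(a)

1. p(f(p(f(p(f(a, p(a))), f(p(e), a))), f(p(a), a)))  →  p(f(p(f(p(p(b)), f(p(e), a))), f(p(a), a)))   [R2 at 1.1.1.1.1]
2. p(f(p(f(p(p(b)), f(p(e), a))), f(p(a), a)))  →  p(f(p(f(p(p(b)), a)), f(p(a), a)))   [R3 at 1.1.1.2]
3. p(f(p(f(p(p(b)), a)), f(p(a), a)))  →  p(f(p(a), f(p(a), a)))   [R3 at 1.1.1]
4. p(f(p(a), f(p(a), a)))  →  p(f(p(a), a))   [R3 at 1.2]
5. p(f(p(a), a))  →  p(a)   [R3 at 1]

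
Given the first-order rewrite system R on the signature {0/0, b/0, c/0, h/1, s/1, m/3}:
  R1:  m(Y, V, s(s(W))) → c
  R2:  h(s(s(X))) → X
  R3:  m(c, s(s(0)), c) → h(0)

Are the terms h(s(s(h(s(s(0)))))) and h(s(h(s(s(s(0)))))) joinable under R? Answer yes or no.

Reduce t₁ = h(s(s(h(s(s(0)))))):
1. h(s(s(h(s(s(0))))))  →  h(s(s(0)))   [R2 at ε]
2. h(s(s(0)))  →  0   [R2 at ε]

Reduce t₂ = h(s(h(s(s(s(0)))))):
1. h(s(h(s(s(s(0))))))  →  h(s(s(0)))   [R2 at 1.1]
2. h(s(s(0)))  →  0   [R2 at ε]

yes — NF(t₁) = 0, NF(t₂) = 0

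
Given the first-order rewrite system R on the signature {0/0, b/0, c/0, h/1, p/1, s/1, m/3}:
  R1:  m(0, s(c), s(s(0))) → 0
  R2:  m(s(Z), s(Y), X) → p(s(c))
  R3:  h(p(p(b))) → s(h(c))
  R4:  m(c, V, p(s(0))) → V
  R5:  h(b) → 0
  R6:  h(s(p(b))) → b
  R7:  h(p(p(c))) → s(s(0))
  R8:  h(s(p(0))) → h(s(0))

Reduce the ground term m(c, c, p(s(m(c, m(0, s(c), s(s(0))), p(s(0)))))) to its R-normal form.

c

1. m(c, c, p(s(m(c, m(0, s(c), s(s(0))), p(s(0))))))  →  m(c, c, p(s(m(0, s(c), s(s(0))))))   [R4 at 3.1.1]
2. m(c, c, p(s(m(0, s(c), s(s(0))))))  →  m(c, c, p(s(0)))   [R1 at 3.1.1]
3. m(c, c, p(s(0)))  →  c   [R4 at ε]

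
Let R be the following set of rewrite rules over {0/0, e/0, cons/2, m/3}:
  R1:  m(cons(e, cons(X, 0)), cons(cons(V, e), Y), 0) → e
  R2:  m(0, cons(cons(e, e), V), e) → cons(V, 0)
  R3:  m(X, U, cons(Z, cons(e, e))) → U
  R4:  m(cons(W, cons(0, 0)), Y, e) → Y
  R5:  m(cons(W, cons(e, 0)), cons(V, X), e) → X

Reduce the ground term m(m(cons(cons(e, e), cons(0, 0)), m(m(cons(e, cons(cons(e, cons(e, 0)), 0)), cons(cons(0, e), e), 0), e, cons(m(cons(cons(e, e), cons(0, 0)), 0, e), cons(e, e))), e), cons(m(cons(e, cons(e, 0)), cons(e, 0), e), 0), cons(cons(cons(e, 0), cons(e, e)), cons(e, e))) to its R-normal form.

cons(0, 0)

1. m(m(cons(cons(e, e), cons(0, 0)), m(m(cons(e, cons(cons(e, cons(e, 0)), 0)), cons(cons(0, e), e), 0), e, cons(m(cons(cons(e, e), cons(0, 0)), 0, e), cons(e, e))), e), cons(m(cons(e, cons(e, 0)), cons(e, 0), e), 0), cons(cons(cons(e, 0), cons(e, e)), cons(e, e)))  →  cons(m(cons(e, cons(e, 0)), cons(e, 0), e), 0)   [R3 at ε]
2. cons(m(cons(e, cons(e, 0)), cons(e, 0), e), 0)  →  cons(0, 0)   [R5 at 1]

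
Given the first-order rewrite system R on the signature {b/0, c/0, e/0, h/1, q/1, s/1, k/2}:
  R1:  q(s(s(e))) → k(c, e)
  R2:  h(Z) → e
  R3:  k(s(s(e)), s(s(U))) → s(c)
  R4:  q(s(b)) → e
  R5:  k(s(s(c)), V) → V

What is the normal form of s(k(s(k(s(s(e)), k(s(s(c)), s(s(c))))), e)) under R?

s(e)

1. s(k(s(k(s(s(e)), k(s(s(c)), s(s(c))))), e))  →  s(k(s(k(s(s(e)), s(s(c)))), e))   [R5 at 1.1.1.2]
2. s(k(s(k(s(s(e)), s(s(c)))), e))  →  s(k(s(s(c)), e))   [R3 at 1.1.1]
3. s(k(s(s(c)), e))  →  s(e)   [R5 at 1]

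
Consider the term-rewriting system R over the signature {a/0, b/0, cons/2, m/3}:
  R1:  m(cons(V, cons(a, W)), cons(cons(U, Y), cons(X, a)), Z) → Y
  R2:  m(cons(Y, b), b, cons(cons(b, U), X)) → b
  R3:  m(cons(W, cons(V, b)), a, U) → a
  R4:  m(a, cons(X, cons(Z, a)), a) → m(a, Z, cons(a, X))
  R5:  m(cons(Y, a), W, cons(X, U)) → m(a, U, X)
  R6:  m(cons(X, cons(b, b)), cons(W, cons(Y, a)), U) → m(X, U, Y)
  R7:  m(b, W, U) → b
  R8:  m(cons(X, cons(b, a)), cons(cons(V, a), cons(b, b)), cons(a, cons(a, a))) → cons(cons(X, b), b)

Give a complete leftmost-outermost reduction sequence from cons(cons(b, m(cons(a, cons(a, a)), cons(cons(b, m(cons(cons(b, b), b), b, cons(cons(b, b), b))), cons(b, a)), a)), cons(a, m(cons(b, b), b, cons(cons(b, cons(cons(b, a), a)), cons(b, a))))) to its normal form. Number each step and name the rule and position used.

cons(cons(b, b), cons(a, b))

1. cons(cons(b, m(cons(a, cons(a, a)), cons(cons(b, m(cons(cons(b, b), b), b, cons(cons(b, b), b))), cons(b, a)), a)), cons(a, m(cons(b, b), b, cons(cons(b, cons(cons(b, a), a)), cons(b, a)))))  →  cons(cons(b, m(cons(cons(b, b), b), b, cons(cons(b, b), b))), cons(a, m(cons(b, b), b, cons(cons(b, cons(cons(b, a), a)), cons(b, a)))))   [R1 at 1.2]
2. cons(cons(b, m(cons(cons(b, b), b), b, cons(cons(b, b), b))), cons(a, m(cons(b, b), b, cons(cons(b, cons(cons(b, a), a)), cons(b, a)))))  →  cons(cons(b, b), cons(a, m(cons(b, b), b, cons(cons(b, cons(cons(b, a), a)), cons(b, a)))))   [R2 at 1.2]
3. cons(cons(b, b), cons(a, m(cons(b, b), b, cons(cons(b, cons(cons(b, a), a)), cons(b, a)))))  →  cons(cons(b, b), cons(a, b))   [R2 at 2.2]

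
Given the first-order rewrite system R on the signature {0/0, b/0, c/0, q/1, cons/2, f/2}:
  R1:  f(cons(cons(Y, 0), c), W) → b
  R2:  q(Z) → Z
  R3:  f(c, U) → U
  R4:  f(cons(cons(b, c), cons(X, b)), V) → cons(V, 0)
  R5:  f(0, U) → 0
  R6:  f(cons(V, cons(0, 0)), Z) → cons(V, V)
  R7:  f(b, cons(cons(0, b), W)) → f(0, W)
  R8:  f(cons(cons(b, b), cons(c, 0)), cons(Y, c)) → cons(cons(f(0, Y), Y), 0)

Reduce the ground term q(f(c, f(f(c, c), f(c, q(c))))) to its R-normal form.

1. q(f(c, f(f(c, c), f(c, q(c)))))  →  f(c, f(f(c, c), f(c, q(c))))   [R2 at ε]
2. f(c, f(f(c, c), f(c, q(c))))  →  f(f(c, c), f(c, q(c)))   [R3 at ε]
3. f(f(c, c), f(c, q(c)))  →  f(c, f(c, q(c)))   [R3 at 1]
4. f(c, f(c, q(c)))  →  f(c, q(c))   [R3 at ε]
5. f(c, q(c))  →  q(c)   [R3 at ε]
6. q(c)  →  c   [R2 at ε]

c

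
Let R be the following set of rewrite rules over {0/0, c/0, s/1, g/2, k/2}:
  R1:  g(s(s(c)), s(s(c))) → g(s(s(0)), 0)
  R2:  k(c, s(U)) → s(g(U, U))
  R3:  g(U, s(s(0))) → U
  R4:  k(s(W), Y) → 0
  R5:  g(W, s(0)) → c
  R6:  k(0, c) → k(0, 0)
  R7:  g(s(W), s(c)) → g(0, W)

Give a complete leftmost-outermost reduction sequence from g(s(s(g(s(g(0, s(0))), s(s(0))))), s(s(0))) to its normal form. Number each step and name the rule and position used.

1. g(s(s(g(s(g(0, s(0))), s(s(0))))), s(s(0)))  →  s(s(g(s(g(0, s(0))), s(s(0)))))   [R3 at ε]
2. s(s(g(s(g(0, s(0))), s(s(0)))))  →  s(s(s(g(0, s(0)))))   [R3 at 1.1]
3. s(s(s(g(0, s(0)))))  →  s(s(s(c)))   [R5 at 1.1.1]

s(s(s(c)))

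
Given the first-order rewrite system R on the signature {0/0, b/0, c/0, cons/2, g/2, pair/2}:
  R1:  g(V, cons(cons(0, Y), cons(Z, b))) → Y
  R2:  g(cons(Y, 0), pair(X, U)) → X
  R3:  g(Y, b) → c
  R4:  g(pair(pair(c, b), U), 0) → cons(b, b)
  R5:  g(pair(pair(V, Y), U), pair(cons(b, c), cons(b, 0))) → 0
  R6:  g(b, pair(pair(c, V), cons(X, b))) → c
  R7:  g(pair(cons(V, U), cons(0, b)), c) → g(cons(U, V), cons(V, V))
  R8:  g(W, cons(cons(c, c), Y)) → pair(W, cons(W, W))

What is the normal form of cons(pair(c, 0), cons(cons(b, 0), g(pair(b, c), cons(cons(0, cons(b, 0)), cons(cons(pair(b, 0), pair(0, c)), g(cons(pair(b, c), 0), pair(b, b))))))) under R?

cons(pair(c, 0), cons(cons(b, 0), cons(b, 0)))

1. cons(pair(c, 0), cons(cons(b, 0), g(pair(b, c), cons(cons(0, cons(b, 0)), cons(cons(pair(b, 0), pair(0, c)), g(cons(pair(b, c), 0), pair(b, b)))))))  →  cons(pair(c, 0), cons(cons(b, 0), g(pair(b, c), cons(cons(0, cons(b, 0)), cons(cons(pair(b, 0), pair(0, c)), b)))))   [R2 at 2.2.2.2.2]
2. cons(pair(c, 0), cons(cons(b, 0), g(pair(b, c), cons(cons(0, cons(b, 0)), cons(cons(pair(b, 0), pair(0, c)), b)))))  →  cons(pair(c, 0), cons(cons(b, 0), cons(b, 0)))   [R1 at 2.2]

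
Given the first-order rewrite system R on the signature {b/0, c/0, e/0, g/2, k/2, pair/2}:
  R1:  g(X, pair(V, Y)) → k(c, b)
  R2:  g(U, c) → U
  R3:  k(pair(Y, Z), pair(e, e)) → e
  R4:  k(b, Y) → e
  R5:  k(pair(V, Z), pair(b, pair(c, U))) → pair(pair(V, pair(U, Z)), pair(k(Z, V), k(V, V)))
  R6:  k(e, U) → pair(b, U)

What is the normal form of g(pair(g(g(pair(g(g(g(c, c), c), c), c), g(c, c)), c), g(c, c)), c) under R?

1. g(pair(g(g(pair(g(g(g(c, c), c), c), c), g(c, c)), c), g(c, c)), c)  →  pair(g(g(pair(g(g(g(c, c), c), c), c), g(c, c)), c), g(c, c))   [R2 at ε]
2. pair(g(g(pair(g(g(g(c, c), c), c), c), g(c, c)), c), g(c, c))  →  pair(g(pair(g(g(g(c, c), c), c), c), g(c, c)), g(c, c))   [R2 at 1]
3. pair(g(pair(g(g(g(c, c), c), c), c), g(c, c)), g(c, c))  →  pair(g(pair(g(g(c, c), c), c), g(c, c)), g(c, c))   [R2 at 1.1.1]
4. pair(g(pair(g(g(c, c), c), c), g(c, c)), g(c, c))  →  pair(g(pair(g(c, c), c), g(c, c)), g(c, c))   [R2 at 1.1.1]
5. pair(g(pair(g(c, c), c), g(c, c)), g(c, c))  →  pair(g(pair(c, c), g(c, c)), g(c, c))   [R2 at 1.1.1]
6. pair(g(pair(c, c), g(c, c)), g(c, c))  →  pair(g(pair(c, c), c), g(c, c))   [R2 at 1.2]
7. pair(g(pair(c, c), c), g(c, c))  →  pair(pair(c, c), g(c, c))   [R2 at 1]
8. pair(pair(c, c), g(c, c))  →  pair(pair(c, c), c)   [R2 at 2]

pair(pair(c, c), c)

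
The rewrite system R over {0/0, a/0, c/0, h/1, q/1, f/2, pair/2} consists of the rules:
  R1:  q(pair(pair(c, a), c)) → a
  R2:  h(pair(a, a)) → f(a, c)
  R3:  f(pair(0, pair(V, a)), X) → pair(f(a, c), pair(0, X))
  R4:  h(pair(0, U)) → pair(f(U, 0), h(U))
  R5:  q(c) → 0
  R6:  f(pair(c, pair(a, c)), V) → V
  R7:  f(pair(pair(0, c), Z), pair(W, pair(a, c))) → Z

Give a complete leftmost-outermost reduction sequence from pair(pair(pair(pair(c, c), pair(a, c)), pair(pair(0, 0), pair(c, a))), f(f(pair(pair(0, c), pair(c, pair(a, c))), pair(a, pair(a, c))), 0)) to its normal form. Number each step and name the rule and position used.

pair(pair(pair(pair(c, c), pair(a, c)), pair(pair(0, 0), pair(c, a))), 0)

1. pair(pair(pair(pair(c, c), pair(a, c)), pair(pair(0, 0), pair(c, a))), f(f(pair(pair(0, c), pair(c, pair(a, c))), pair(a, pair(a, c))), 0))  →  pair(pair(pair(pair(c, c), pair(a, c)), pair(pair(0, 0), pair(c, a))), f(pair(c, pair(a, c)), 0))   [R7 at 2.1]
2. pair(pair(pair(pair(c, c), pair(a, c)), pair(pair(0, 0), pair(c, a))), f(pair(c, pair(a, c)), 0))  →  pair(pair(pair(pair(c, c), pair(a, c)), pair(pair(0, 0), pair(c, a))), 0)   [R6 at 2]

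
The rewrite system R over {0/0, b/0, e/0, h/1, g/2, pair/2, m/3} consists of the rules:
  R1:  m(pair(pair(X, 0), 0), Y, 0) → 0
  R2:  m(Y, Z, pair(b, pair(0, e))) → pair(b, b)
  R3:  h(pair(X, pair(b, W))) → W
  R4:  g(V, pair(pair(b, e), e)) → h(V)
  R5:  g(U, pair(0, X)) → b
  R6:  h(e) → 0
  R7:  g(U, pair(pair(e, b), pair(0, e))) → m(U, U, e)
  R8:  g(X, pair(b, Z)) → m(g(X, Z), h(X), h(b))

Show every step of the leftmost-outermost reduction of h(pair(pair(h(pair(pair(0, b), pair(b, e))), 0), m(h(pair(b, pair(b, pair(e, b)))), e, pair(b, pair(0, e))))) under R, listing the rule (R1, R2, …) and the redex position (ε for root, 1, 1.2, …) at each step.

b

1. h(pair(pair(h(pair(pair(0, b), pair(b, e))), 0), m(h(pair(b, pair(b, pair(e, b)))), e, pair(b, pair(0, e)))))  →  h(pair(pair(e, 0), m(h(pair(b, pair(b, pair(e, b)))), e, pair(b, pair(0, e)))))   [R3 at 1.1.1]
2. h(pair(pair(e, 0), m(h(pair(b, pair(b, pair(e, b)))), e, pair(b, pair(0, e)))))  →  h(pair(pair(e, 0), pair(b, b)))   [R2 at 1.2]
3. h(pair(pair(e, 0), pair(b, b)))  →  b   [R3 at ε]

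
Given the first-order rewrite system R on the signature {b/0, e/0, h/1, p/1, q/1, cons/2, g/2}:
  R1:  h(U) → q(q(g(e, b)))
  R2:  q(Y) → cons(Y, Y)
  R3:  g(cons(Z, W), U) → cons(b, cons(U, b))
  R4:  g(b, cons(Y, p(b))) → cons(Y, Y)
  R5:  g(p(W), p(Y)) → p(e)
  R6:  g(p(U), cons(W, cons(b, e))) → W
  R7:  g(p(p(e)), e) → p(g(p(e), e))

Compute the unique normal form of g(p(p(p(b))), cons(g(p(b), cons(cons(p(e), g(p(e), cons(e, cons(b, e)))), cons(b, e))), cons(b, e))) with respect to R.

1. g(p(p(p(b))), cons(g(p(b), cons(cons(p(e), g(p(e), cons(e, cons(b, e)))), cons(b, e))), cons(b, e)))  →  g(p(b), cons(cons(p(e), g(p(e), cons(e, cons(b, e)))), cons(b, e)))   [R6 at ε]
2. g(p(b), cons(cons(p(e), g(p(e), cons(e, cons(b, e)))), cons(b, e)))  →  cons(p(e), g(p(e), cons(e, cons(b, e))))   [R6 at ε]
3. cons(p(e), g(p(e), cons(e, cons(b, e))))  →  cons(p(e), e)   [R6 at 2]

cons(p(e), e)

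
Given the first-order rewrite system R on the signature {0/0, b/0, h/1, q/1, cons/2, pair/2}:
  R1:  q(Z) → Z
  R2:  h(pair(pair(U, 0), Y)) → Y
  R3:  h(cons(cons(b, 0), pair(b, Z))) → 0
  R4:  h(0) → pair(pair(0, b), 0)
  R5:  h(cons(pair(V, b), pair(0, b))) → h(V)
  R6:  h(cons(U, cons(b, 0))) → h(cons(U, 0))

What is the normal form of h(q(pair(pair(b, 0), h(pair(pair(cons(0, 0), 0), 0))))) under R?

0

1. h(q(pair(pair(b, 0), h(pair(pair(cons(0, 0), 0), 0)))))  →  h(pair(pair(b, 0), h(pair(pair(cons(0, 0), 0), 0))))   [R1 at 1]
2. h(pair(pair(b, 0), h(pair(pair(cons(0, 0), 0), 0))))  →  h(pair(pair(cons(0, 0), 0), 0))   [R2 at ε]
3. h(pair(pair(cons(0, 0), 0), 0))  →  0   [R2 at ε]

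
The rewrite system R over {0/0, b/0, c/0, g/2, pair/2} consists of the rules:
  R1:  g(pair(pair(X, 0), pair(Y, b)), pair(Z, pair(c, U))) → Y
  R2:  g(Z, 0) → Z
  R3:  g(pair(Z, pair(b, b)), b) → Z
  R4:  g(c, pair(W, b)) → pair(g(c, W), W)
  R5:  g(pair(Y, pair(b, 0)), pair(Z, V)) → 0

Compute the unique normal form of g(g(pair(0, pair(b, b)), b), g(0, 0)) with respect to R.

1. g(g(pair(0, pair(b, b)), b), g(0, 0))  →  g(0, g(0, 0))   [R3 at 1]
2. g(0, g(0, 0))  →  g(0, 0)   [R2 at 2]
3. g(0, 0)  →  0   [R2 at ε]

0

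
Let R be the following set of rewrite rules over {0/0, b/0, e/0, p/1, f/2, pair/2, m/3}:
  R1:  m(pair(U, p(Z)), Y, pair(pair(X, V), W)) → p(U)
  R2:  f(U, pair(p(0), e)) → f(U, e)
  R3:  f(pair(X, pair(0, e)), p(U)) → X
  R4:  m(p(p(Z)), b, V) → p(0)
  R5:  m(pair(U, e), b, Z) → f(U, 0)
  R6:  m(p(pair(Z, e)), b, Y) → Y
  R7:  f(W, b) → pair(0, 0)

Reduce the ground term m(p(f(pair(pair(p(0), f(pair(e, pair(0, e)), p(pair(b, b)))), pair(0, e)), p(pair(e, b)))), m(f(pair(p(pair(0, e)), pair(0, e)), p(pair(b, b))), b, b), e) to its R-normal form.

1. m(p(f(pair(pair(p(0), f(pair(e, pair(0, e)), p(pair(b, b)))), pair(0, e)), p(pair(e, b)))), m(f(pair(p(pair(0, e)), pair(0, e)), p(pair(b, b))), b, b), e)  →  m(p(pair(p(0), f(pair(e, pair(0, e)), p(pair(b, b))))), m(f(pair(p(pair(0, e)), pair(0, e)), p(pair(b, b))), b, b), e)   [R3 at 1.1]
2. m(p(pair(p(0), f(pair(e, pair(0, e)), p(pair(b, b))))), m(f(pair(p(pair(0, e)), pair(0, e)), p(pair(b, b))), b, b), e)  →  m(p(pair(p(0), e)), m(f(pair(p(pair(0, e)), pair(0, e)), p(pair(b, b))), b, b), e)   [R3 at 1.1.2]
3. m(p(pair(p(0), e)), m(f(pair(p(pair(0, e)), pair(0, e)), p(pair(b, b))), b, b), e)  →  m(p(pair(p(0), e)), m(p(pair(0, e)), b, b), e)   [R3 at 2.1]
4. m(p(pair(p(0), e)), m(p(pair(0, e)), b, b), e)  →  m(p(pair(p(0), e)), b, e)   [R6 at 2]
5. m(p(pair(p(0), e)), b, e)  →  e   [R6 at ε]

e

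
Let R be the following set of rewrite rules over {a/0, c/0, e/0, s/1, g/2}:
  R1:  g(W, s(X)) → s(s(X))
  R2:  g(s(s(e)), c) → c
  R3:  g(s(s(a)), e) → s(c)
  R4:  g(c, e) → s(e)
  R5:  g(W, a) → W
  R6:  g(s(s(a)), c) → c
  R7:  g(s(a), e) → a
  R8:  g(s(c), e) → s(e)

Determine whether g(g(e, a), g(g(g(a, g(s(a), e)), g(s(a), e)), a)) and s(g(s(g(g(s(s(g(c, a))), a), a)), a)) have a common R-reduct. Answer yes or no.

no — NF(t₁) = e, NF(t₂) = s(s(s(s(c))))

Reduce t₁ = g(g(e, a), g(g(g(a, g(s(a), e)), g(s(a), e)), a)):
1. g(g(e, a), g(g(g(a, g(s(a), e)), g(s(a), e)), a))  →  g(e, g(g(g(a, g(s(a), e)), g(s(a), e)), a))   [R5 at 1]
2. g(e, g(g(g(a, g(s(a), e)), g(s(a), e)), a))  →  g(e, g(g(a, g(s(a), e)), g(s(a), e)))   [R5 at 2]
3. g(e, g(g(a, g(s(a), e)), g(s(a), e)))  →  g(e, g(g(a, a), g(s(a), e)))   [R7 at 2.1.2]
4. g(e, g(g(a, a), g(s(a), e)))  →  g(e, g(a, g(s(a), e)))   [R5 at 2.1]
5. g(e, g(a, g(s(a), e)))  →  g(e, g(a, a))   [R7 at 2.2]
6. g(e, g(a, a))  →  g(e, a)   [R5 at 2]
7. g(e, a)  →  e   [R5 at ε]

Reduce t₂ = s(g(s(g(g(s(s(g(c, a))), a), a)), a)):
1. s(g(s(g(g(s(s(g(c, a))), a), a)), a))  →  s(s(g(g(s(s(g(c, a))), a), a)))   [R5 at 1]
2. s(s(g(g(s(s(g(c, a))), a), a)))  →  s(s(g(s(s(g(c, a))), a)))   [R5 at 1.1]
3. s(s(g(s(s(g(c, a))), a)))  →  s(s(s(s(g(c, a)))))   [R5 at 1.1]
4. s(s(s(s(g(c, a)))))  →  s(s(s(s(c))))   [R5 at 1.1.1.1]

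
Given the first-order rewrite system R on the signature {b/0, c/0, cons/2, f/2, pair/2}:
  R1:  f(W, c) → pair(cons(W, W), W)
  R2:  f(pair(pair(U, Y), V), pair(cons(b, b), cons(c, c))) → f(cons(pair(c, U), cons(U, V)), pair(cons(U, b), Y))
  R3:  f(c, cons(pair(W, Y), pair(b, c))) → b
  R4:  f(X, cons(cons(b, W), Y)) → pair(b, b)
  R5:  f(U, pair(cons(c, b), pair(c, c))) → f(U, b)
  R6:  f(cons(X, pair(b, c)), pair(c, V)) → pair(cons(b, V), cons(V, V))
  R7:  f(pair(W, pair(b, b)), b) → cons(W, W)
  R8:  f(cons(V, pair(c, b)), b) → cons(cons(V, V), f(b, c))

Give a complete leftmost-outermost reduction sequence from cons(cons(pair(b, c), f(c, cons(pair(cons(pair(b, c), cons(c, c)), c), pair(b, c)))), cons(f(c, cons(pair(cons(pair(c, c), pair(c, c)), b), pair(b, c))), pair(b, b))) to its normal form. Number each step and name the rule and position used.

cons(cons(pair(b, c), b), cons(b, pair(b, b)))

1. cons(cons(pair(b, c), f(c, cons(pair(cons(pair(b, c), cons(c, c)), c), pair(b, c)))), cons(f(c, cons(pair(cons(pair(c, c), pair(c, c)), b), pair(b, c))), pair(b, b)))  →  cons(cons(pair(b, c), b), cons(f(c, cons(pair(cons(pair(c, c), pair(c, c)), b), pair(b, c))), pair(b, b)))   [R3 at 1.2]
2. cons(cons(pair(b, c), b), cons(f(c, cons(pair(cons(pair(c, c), pair(c, c)), b), pair(b, c))), pair(b, b)))  →  cons(cons(pair(b, c), b), cons(b, pair(b, b)))   [R3 at 2.1]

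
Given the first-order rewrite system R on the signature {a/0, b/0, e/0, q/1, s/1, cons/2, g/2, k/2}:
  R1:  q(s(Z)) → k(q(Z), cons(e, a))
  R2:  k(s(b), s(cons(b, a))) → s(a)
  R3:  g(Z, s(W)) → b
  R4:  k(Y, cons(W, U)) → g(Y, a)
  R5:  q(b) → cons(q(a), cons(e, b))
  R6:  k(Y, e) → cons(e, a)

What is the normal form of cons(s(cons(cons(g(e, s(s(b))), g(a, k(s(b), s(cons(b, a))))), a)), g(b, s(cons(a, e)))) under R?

cons(s(cons(cons(b, b), a)), b)

1. cons(s(cons(cons(g(e, s(s(b))), g(a, k(s(b), s(cons(b, a))))), a)), g(b, s(cons(a, e))))  →  cons(s(cons(cons(b, g(a, k(s(b), s(cons(b, a))))), a)), g(b, s(cons(a, e))))   [R3 at 1.1.1.1]
2. cons(s(cons(cons(b, g(a, k(s(b), s(cons(b, a))))), a)), g(b, s(cons(a, e))))  →  cons(s(cons(cons(b, g(a, s(a))), a)), g(b, s(cons(a, e))))   [R2 at 1.1.1.2.2]
3. cons(s(cons(cons(b, g(a, s(a))), a)), g(b, s(cons(a, e))))  →  cons(s(cons(cons(b, b), a)), g(b, s(cons(a, e))))   [R3 at 1.1.1.2]
4. cons(s(cons(cons(b, b), a)), g(b, s(cons(a, e))))  →  cons(s(cons(cons(b, b), a)), b)   [R3 at 2]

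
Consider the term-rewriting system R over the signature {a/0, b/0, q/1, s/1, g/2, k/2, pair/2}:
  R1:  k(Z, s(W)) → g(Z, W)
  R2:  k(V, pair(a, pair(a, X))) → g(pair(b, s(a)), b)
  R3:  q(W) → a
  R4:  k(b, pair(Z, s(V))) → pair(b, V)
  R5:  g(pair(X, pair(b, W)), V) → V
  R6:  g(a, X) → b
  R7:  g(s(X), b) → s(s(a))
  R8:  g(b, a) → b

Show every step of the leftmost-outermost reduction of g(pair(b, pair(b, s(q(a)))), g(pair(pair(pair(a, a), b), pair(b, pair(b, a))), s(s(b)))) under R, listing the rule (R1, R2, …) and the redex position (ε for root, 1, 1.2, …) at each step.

1. g(pair(b, pair(b, s(q(a)))), g(pair(pair(pair(a, a), b), pair(b, pair(b, a))), s(s(b))))  →  g(pair(pair(pair(a, a), b), pair(b, pair(b, a))), s(s(b)))   [R5 at ε]
2. g(pair(pair(pair(a, a), b), pair(b, pair(b, a))), s(s(b)))  →  s(s(b))   [R5 at ε]

s(s(b))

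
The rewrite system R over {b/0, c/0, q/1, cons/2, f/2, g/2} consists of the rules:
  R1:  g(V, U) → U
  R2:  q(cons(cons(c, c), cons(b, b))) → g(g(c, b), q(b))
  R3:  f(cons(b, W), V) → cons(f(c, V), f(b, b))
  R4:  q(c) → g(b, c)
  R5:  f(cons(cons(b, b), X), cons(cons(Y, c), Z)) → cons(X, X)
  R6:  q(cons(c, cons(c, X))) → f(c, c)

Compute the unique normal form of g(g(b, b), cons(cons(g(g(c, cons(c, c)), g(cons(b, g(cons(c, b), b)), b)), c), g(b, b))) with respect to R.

cons(cons(b, c), b)

1. g(g(b, b), cons(cons(g(g(c, cons(c, c)), g(cons(b, g(cons(c, b), b)), b)), c), g(b, b)))  →  cons(cons(g(g(c, cons(c, c)), g(cons(b, g(cons(c, b), b)), b)), c), g(b, b))   [R1 at ε]
2. cons(cons(g(g(c, cons(c, c)), g(cons(b, g(cons(c, b), b)), b)), c), g(b, b))  →  cons(cons(g(cons(b, g(cons(c, b), b)), b), c), g(b, b))   [R1 at 1.1]
3. cons(cons(g(cons(b, g(cons(c, b), b)), b), c), g(b, b))  →  cons(cons(b, c), g(b, b))   [R1 at 1.1]
4. cons(cons(b, c), g(b, b))  →  cons(cons(b, c), b)   [R1 at 2]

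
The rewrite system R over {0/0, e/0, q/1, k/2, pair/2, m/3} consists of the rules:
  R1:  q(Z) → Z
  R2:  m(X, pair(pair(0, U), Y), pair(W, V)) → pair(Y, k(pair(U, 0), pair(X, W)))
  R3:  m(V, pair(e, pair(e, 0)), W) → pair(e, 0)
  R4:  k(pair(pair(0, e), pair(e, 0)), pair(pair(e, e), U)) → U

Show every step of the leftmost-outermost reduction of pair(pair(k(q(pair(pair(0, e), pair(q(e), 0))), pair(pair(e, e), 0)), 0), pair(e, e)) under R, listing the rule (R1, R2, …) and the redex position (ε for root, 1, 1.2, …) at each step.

1. pair(pair(k(q(pair(pair(0, e), pair(q(e), 0))), pair(pair(e, e), 0)), 0), pair(e, e))  →  pair(pair(k(pair(pair(0, e), pair(q(e), 0)), pair(pair(e, e), 0)), 0), pair(e, e))   [R1 at 1.1.1]
2. pair(pair(k(pair(pair(0, e), pair(q(e), 0)), pair(pair(e, e), 0)), 0), pair(e, e))  →  pair(pair(k(pair(pair(0, e), pair(e, 0)), pair(pair(e, e), 0)), 0), pair(e, e))   [R1 at 1.1.1.2.1]
3. pair(pair(k(pair(pair(0, e), pair(e, 0)), pair(pair(e, e), 0)), 0), pair(e, e))  →  pair(pair(0, 0), pair(e, e))   [R4 at 1.1]

pair(pair(0, 0), pair(e, e))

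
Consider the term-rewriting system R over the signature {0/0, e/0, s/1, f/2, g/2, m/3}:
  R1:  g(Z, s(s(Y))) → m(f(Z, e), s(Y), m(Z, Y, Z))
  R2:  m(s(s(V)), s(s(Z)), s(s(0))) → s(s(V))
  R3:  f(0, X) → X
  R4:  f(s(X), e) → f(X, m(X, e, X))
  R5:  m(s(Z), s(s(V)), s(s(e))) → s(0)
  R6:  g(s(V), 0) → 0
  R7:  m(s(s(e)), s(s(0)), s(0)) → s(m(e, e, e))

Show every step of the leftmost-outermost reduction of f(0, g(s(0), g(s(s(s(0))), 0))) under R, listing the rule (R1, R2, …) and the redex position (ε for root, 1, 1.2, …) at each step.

0

1. f(0, g(s(0), g(s(s(s(0))), 0)))  →  g(s(0), g(s(s(s(0))), 0))   [R3 at ε]
2. g(s(0), g(s(s(s(0))), 0))  →  g(s(0), 0)   [R6 at 2]
3. g(s(0), 0)  →  0   [R6 at ε]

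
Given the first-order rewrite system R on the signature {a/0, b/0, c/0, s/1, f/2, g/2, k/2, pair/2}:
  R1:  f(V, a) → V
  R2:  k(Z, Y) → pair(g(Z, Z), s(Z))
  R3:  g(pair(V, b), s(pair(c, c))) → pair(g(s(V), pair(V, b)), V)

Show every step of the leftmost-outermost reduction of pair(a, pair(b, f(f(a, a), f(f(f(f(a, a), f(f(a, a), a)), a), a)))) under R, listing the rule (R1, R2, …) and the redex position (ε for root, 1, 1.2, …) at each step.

pair(a, pair(b, a))

1. pair(a, pair(b, f(f(a, a), f(f(f(f(a, a), f(f(a, a), a)), a), a))))  →  pair(a, pair(b, f(a, f(f(f(f(a, a), f(f(a, a), a)), a), a))))   [R1 at 2.2.1]
2. pair(a, pair(b, f(a, f(f(f(f(a, a), f(f(a, a), a)), a), a))))  →  pair(a, pair(b, f(a, f(f(f(a, a), f(f(a, a), a)), a))))   [R1 at 2.2.2]
3. pair(a, pair(b, f(a, f(f(f(a, a), f(f(a, a), a)), a))))  →  pair(a, pair(b, f(a, f(f(a, a), f(f(a, a), a)))))   [R1 at 2.2.2]
4. pair(a, pair(b, f(a, f(f(a, a), f(f(a, a), a)))))  →  pair(a, pair(b, f(a, f(a, f(f(a, a), a)))))   [R1 at 2.2.2.1]
5. pair(a, pair(b, f(a, f(a, f(f(a, a), a)))))  →  pair(a, pair(b, f(a, f(a, f(a, a)))))   [R1 at 2.2.2.2]
6. pair(a, pair(b, f(a, f(a, f(a, a)))))  →  pair(a, pair(b, f(a, f(a, a))))   [R1 at 2.2.2.2]
7. pair(a, pair(b, f(a, f(a, a))))  →  pair(a, pair(b, f(a, a)))   [R1 at 2.2.2]
8. pair(a, pair(b, f(a, a)))  →  pair(a, pair(b, a))   [R1 at 2.2]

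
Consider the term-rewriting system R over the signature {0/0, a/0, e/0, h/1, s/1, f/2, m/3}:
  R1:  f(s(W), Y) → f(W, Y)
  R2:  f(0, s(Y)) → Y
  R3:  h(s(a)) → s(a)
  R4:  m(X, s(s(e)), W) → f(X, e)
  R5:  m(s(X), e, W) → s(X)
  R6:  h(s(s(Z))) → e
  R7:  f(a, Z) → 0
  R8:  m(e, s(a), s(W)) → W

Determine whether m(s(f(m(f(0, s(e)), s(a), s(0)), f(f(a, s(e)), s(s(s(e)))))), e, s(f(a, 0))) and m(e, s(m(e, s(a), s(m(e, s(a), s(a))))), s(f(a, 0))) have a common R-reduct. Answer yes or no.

no — NF(t₁) = s(s(e)), NF(t₂) = 0

Reduce t₁ = m(s(f(m(f(0, s(e)), s(a), s(0)), f(f(a, s(e)), s(s(s(e)))))), e, s(f(a, 0))):
1. m(s(f(m(f(0, s(e)), s(a), s(0)), f(f(a, s(e)), s(s(s(e)))))), e, s(f(a, 0)))  →  s(f(m(f(0, s(e)), s(a), s(0)), f(f(a, s(e)), s(s(s(e))))))   [R5 at ε]
2. s(f(m(f(0, s(e)), s(a), s(0)), f(f(a, s(e)), s(s(s(e))))))  →  s(f(m(e, s(a), s(0)), f(f(a, s(e)), s(s(s(e))))))   [R2 at 1.1.1]
3. s(f(m(e, s(a), s(0)), f(f(a, s(e)), s(s(s(e))))))  →  s(f(0, f(f(a, s(e)), s(s(s(e))))))   [R8 at 1.1]
4. s(f(0, f(f(a, s(e)), s(s(s(e))))))  →  s(f(0, f(0, s(s(s(e))))))   [R7 at 1.2.1]
5. s(f(0, f(0, s(s(s(e))))))  →  s(f(0, s(s(e))))   [R2 at 1.2]
6. s(f(0, s(s(e))))  →  s(s(e))   [R2 at 1]

Reduce t₂ = m(e, s(m(e, s(a), s(m(e, s(a), s(a))))), s(f(a, 0))):
1. m(e, s(m(e, s(a), s(m(e, s(a), s(a))))), s(f(a, 0)))  →  m(e, s(m(e, s(a), s(a))), s(f(a, 0)))   [R8 at 2.1]
2. m(e, s(m(e, s(a), s(a))), s(f(a, 0)))  →  m(e, s(a), s(f(a, 0)))   [R8 at 2.1]
3. m(e, s(a), s(f(a, 0)))  →  f(a, 0)   [R8 at ε]
4. f(a, 0)  →  0   [R7 at ε]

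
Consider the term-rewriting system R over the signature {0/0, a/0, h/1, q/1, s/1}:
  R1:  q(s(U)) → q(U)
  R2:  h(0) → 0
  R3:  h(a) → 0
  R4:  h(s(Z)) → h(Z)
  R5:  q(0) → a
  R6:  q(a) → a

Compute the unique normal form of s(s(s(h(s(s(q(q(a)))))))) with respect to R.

1. s(s(s(h(s(s(q(q(a))))))))  →  s(s(s(h(s(q(q(a)))))))   [R4 at 1.1.1]
2. s(s(s(h(s(q(q(a)))))))  →  s(s(s(h(q(q(a))))))   [R4 at 1.1.1]
3. s(s(s(h(q(q(a))))))  →  s(s(s(h(q(a)))))   [R6 at 1.1.1.1.1]
4. s(s(s(h(q(a)))))  →  s(s(s(h(a))))   [R6 at 1.1.1.1]
5. s(s(s(h(a))))  →  s(s(s(0)))   [R3 at 1.1.1]

s(s(s(0)))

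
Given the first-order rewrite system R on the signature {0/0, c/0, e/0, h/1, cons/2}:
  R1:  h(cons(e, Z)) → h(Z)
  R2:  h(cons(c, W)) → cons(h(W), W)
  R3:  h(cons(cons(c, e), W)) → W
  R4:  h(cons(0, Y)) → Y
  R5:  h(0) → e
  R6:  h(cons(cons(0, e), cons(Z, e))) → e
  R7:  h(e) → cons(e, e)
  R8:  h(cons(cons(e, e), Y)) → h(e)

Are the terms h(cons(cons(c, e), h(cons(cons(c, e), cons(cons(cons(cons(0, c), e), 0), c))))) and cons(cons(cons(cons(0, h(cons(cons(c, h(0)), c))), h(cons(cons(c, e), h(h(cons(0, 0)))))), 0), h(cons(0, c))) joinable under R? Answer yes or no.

yes — NF(t₁) = cons(cons(cons(cons(0, c), e), 0), c), NF(t₂) = cons(cons(cons(cons(0, c), e), 0), c)

Reduce t₁ = h(cons(cons(c, e), h(cons(cons(c, e), cons(cons(cons(cons(0, c), e), 0), c))))):
1. h(cons(cons(c, e), h(cons(cons(c, e), cons(cons(cons(cons(0, c), e), 0), c)))))  →  h(cons(cons(c, e), cons(cons(cons(cons(0, c), e), 0), c)))   [R3 at ε]
2. h(cons(cons(c, e), cons(cons(cons(cons(0, c), e), 0), c)))  →  cons(cons(cons(cons(0, c), e), 0), c)   [R3 at ε]

Reduce t₂ = cons(cons(cons(cons(0, h(cons(cons(c, h(0)), c))), h(cons(cons(c, e), h(h(cons(0, 0)))))), 0), h(cons(0, c))):
1. cons(cons(cons(cons(0, h(cons(cons(c, h(0)), c))), h(cons(cons(c, e), h(h(cons(0, 0)))))), 0), h(cons(0, c)))  →  cons(cons(cons(cons(0, h(cons(cons(c, e), c))), h(cons(cons(c, e), h(h(cons(0, 0)))))), 0), h(cons(0, c)))   [R5 at 1.1.1.2.1.1.2]
2. cons(cons(cons(cons(0, h(cons(cons(c, e), c))), h(cons(cons(c, e), h(h(cons(0, 0)))))), 0), h(cons(0, c)))  →  cons(cons(cons(cons(0, c), h(cons(cons(c, e), h(h(cons(0, 0)))))), 0), h(cons(0, c)))   [R3 at 1.1.1.2]
3. cons(cons(cons(cons(0, c), h(cons(cons(c, e), h(h(cons(0, 0)))))), 0), h(cons(0, c)))  →  cons(cons(cons(cons(0, c), h(h(cons(0, 0)))), 0), h(cons(0, c)))   [R3 at 1.1.2]
4. cons(cons(cons(cons(0, c), h(h(cons(0, 0)))), 0), h(cons(0, c)))  →  cons(cons(cons(cons(0, c), h(0)), 0), h(cons(0, c)))   [R4 at 1.1.2.1]
5. cons(cons(cons(cons(0, c), h(0)), 0), h(cons(0, c)))  →  cons(cons(cons(cons(0, c), e), 0), h(cons(0, c)))   [R5 at 1.1.2]
6. cons(cons(cons(cons(0, c), e), 0), h(cons(0, c)))  →  cons(cons(cons(cons(0, c), e), 0), c)   [R4 at 2]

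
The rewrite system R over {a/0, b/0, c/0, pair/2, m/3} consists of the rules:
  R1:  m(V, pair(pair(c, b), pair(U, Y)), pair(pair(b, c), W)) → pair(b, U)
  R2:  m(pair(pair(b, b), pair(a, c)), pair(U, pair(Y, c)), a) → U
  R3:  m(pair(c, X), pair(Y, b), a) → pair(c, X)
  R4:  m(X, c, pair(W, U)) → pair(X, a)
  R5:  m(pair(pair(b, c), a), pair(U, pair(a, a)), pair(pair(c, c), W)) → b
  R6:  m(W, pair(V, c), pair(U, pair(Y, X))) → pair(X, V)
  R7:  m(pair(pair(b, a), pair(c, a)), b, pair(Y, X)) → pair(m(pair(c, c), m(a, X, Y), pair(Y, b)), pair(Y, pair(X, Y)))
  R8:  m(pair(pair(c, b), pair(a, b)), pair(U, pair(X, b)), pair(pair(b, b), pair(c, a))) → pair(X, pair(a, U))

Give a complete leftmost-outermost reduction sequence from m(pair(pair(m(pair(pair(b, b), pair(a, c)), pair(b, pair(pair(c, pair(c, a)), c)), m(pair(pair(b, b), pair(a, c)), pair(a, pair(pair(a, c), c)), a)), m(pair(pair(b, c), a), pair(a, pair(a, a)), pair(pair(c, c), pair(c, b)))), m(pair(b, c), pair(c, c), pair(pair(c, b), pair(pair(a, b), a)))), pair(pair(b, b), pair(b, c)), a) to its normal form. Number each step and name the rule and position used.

pair(b, b)

1. m(pair(pair(m(pair(pair(b, b), pair(a, c)), pair(b, pair(pair(c, pair(c, a)), c)), m(pair(pair(b, b), pair(a, c)), pair(a, pair(pair(a, c), c)), a)), m(pair(pair(b, c), a), pair(a, pair(a, a)), pair(pair(c, c), pair(c, b)))), m(pair(b, c), pair(c, c), pair(pair(c, b), pair(pair(a, b), a)))), pair(pair(b, b), pair(b, c)), a)  →  m(pair(pair(m(pair(pair(b, b), pair(a, c)), pair(b, pair(pair(c, pair(c, a)), c)), a), m(pair(pair(b, c), a), pair(a, pair(a, a)), pair(pair(c, c), pair(c, b)))), m(pair(b, c), pair(c, c), pair(pair(c, b), pair(pair(a, b), a)))), pair(pair(b, b), pair(b, c)), a)   [R2 at 1.1.1.3]
2. m(pair(pair(m(pair(pair(b, b), pair(a, c)), pair(b, pair(pair(c, pair(c, a)), c)), a), m(pair(pair(b, c), a), pair(a, pair(a, a)), pair(pair(c, c), pair(c, b)))), m(pair(b, c), pair(c, c), pair(pair(c, b), pair(pair(a, b), a)))), pair(pair(b, b), pair(b, c)), a)  →  m(pair(pair(b, m(pair(pair(b, c), a), pair(a, pair(a, a)), pair(pair(c, c), pair(c, b)))), m(pair(b, c), pair(c, c), pair(pair(c, b), pair(pair(a, b), a)))), pair(pair(b, b), pair(b, c)), a)   [R2 at 1.1.1]
3. m(pair(pair(b, m(pair(pair(b, c), a), pair(a, pair(a, a)), pair(pair(c, c), pair(c, b)))), m(pair(b, c), pair(c, c), pair(pair(c, b), pair(pair(a, b), a)))), pair(pair(b, b), pair(b, c)), a)  →  m(pair(pair(b, b), m(pair(b, c), pair(c, c), pair(pair(c, b), pair(pair(a, b), a)))), pair(pair(b, b), pair(b, c)), a)   [R5 at 1.1.2]
4. m(pair(pair(b, b), m(pair(b, c), pair(c, c), pair(pair(c, b), pair(pair(a, b), a)))), pair(pair(b, b), pair(b, c)), a)  →  m(pair(pair(b, b), pair(a, c)), pair(pair(b, b), pair(b, c)), a)   [R6 at 1.2]
5. m(pair(pair(b, b), pair(a, c)), pair(pair(b, b), pair(b, c)), a)  →  pair(b, b)   [R2 at ε]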